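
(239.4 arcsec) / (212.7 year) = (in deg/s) 9.914e-12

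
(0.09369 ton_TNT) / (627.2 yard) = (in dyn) 6.835e+10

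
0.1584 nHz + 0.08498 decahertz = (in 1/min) 50.99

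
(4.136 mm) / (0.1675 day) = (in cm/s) 2.858e-05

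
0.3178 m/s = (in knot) 0.6178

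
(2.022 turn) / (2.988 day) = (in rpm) 0.0004699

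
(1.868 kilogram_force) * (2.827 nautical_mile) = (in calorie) 2.292e+04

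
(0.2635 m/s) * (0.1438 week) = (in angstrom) 2.292e+14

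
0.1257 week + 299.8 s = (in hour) 21.2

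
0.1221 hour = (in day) 0.005088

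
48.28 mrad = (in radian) 0.04828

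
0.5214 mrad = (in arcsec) 107.5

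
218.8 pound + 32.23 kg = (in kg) 131.5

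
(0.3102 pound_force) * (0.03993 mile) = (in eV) 5.534e+20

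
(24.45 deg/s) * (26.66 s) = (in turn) 1.811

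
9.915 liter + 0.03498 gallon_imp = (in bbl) 0.06336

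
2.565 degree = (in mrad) 44.77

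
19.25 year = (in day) 7026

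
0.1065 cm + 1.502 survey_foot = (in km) 0.0004589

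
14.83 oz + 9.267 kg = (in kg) 9.687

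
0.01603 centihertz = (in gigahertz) 1.603e-13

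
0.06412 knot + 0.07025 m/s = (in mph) 0.2309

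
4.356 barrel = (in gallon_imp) 152.3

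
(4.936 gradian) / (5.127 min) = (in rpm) 0.002407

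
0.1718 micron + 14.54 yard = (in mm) 1.33e+04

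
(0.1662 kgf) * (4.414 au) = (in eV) 6.717e+30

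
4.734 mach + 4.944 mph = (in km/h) 5811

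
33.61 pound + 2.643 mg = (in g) 1.525e+04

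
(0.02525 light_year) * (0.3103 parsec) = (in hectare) 2.287e+26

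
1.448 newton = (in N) 1.448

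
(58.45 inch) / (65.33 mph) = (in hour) 1.412e-05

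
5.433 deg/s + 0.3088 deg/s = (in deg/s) 5.742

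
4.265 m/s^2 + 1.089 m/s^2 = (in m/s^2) 5.354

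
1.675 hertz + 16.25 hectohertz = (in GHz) 1.627e-06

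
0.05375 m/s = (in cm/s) 5.375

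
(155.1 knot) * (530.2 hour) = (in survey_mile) 9.463e+04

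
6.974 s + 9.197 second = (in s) 16.17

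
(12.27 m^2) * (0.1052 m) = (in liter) 1291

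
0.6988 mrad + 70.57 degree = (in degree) 70.61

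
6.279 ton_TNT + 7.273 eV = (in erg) 2.627e+17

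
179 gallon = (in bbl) 4.262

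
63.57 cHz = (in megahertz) 6.357e-07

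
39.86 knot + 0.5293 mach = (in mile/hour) 449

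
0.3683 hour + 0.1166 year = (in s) 3.678e+06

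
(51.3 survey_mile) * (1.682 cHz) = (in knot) 2699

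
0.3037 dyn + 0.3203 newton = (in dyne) 3.203e+04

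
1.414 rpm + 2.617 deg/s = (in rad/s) 0.1937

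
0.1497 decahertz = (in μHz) 1.497e+06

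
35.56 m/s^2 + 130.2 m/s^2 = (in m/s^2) 165.8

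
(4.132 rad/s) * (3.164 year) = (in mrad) 4.123e+11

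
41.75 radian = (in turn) 6.645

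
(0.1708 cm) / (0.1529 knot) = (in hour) 6.032e-06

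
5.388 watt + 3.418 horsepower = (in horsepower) 3.425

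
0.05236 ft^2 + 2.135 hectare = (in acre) 5.276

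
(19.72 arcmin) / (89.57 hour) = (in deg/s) 1.019e-06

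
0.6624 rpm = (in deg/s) 3.974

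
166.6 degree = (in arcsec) 5.998e+05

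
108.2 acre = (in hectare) 43.79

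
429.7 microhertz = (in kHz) 4.297e-07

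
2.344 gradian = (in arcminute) 126.6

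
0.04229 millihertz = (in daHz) 4.229e-06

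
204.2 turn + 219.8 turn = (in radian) 2664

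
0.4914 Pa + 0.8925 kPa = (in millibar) 8.93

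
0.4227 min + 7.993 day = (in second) 6.906e+05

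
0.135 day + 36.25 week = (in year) 0.6956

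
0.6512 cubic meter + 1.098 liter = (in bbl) 4.103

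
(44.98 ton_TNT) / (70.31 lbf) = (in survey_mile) 3.739e+05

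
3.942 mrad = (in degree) 0.2259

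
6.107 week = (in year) 0.1171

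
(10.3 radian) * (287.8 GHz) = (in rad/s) 2.964e+12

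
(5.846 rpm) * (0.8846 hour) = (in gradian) 1.241e+05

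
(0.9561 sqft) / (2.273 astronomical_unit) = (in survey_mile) 1.623e-16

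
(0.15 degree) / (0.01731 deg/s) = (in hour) 0.002407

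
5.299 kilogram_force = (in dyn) 5.197e+06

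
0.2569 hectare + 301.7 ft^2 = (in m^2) 2597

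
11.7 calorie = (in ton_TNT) 1.17e-08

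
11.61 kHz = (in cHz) 1.161e+06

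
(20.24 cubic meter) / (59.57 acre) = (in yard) 9.182e-05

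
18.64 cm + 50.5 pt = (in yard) 0.2233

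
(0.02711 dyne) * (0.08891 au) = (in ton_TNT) 8.618e-07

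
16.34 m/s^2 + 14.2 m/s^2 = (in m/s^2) 30.54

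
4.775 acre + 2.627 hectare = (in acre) 11.27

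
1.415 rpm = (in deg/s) 8.49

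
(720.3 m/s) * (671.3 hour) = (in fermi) 1.741e+24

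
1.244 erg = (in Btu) 1.179e-10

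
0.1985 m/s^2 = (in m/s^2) 0.1985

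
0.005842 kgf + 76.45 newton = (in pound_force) 17.2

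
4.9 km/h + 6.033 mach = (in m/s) 2056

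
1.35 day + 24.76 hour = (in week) 0.3402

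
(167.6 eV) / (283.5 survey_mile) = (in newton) 5.885e-23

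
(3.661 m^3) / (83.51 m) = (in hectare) 4.384e-06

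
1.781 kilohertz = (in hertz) 1781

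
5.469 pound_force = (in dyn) 2.433e+06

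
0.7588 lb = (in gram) 344.2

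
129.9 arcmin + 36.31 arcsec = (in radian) 0.03796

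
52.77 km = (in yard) 5.771e+04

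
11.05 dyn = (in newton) 0.0001105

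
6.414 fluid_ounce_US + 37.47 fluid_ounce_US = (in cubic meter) 0.001298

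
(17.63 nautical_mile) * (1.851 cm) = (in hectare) 0.06044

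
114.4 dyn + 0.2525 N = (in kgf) 0.02586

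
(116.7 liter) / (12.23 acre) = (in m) 2.358e-06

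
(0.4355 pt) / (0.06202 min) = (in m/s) 4.129e-05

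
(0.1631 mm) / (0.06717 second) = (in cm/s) 0.2428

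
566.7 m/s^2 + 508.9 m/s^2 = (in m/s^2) 1076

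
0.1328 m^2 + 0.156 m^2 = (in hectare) 2.888e-05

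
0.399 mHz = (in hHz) 3.99e-06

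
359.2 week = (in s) 2.172e+08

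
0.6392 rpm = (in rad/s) 0.06694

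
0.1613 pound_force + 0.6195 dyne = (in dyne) 7.175e+04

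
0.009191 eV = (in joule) 1.473e-21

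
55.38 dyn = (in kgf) 5.647e-05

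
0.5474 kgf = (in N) 5.368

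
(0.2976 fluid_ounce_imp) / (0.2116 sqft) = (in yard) 0.0004704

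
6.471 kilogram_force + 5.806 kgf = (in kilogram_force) 12.28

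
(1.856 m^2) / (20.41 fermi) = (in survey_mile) 5.65e+10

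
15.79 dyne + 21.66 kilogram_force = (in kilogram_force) 21.66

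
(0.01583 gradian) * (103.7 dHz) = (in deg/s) 0.1477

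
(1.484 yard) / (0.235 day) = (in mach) 1.963e-07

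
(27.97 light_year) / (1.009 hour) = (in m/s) 7.285e+13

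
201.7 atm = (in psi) 2964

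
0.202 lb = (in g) 91.63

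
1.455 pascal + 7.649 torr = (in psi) 0.1481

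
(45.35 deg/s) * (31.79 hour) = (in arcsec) 1.868e+10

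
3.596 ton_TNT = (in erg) 1.505e+17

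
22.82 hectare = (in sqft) 2.456e+06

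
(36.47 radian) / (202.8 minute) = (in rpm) 0.02862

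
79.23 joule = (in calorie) 18.94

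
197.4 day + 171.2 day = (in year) 1.01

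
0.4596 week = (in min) 4633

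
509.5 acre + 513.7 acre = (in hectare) 414.1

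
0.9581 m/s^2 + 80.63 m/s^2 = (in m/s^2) 81.59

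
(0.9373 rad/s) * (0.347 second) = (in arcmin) 1118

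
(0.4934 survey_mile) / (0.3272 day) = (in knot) 0.0546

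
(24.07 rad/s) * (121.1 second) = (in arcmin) 1.002e+07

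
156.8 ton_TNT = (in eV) 4.095e+30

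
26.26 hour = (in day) 1.094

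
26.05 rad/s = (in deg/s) 1493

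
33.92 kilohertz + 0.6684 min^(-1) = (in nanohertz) 3.392e+13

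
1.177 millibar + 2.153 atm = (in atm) 2.154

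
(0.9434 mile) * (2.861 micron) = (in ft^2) 0.04676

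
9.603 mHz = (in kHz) 9.603e-06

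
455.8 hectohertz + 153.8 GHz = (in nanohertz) 1.538e+20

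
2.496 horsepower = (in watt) 1861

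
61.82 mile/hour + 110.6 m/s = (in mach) 0.406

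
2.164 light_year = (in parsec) 0.6635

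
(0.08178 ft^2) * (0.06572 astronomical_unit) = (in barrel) 4.698e+08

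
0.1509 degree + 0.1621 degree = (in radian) 0.005463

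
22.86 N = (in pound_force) 5.139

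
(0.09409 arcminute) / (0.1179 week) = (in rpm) 3.665e-09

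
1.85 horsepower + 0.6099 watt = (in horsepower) 1.851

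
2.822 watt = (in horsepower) 0.003784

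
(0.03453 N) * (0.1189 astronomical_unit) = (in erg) 6.142e+15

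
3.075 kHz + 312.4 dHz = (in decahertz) 310.6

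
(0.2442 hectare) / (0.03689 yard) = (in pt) 2.052e+08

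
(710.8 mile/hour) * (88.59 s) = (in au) 1.882e-07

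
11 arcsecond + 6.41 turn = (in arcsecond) 8.307e+06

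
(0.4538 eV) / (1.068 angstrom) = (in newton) 6.808e-10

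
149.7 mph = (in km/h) 240.9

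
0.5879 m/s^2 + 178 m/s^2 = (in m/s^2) 178.6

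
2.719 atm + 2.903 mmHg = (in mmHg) 2069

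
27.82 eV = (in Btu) 4.225e-21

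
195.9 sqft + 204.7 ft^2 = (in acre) 0.009197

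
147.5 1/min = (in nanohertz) 2.458e+09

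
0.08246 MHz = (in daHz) 8246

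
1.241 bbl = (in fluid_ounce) 6672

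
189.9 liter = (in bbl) 1.194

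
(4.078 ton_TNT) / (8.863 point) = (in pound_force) 1.227e+12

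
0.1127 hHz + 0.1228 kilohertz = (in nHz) 1.341e+11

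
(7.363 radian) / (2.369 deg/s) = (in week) 0.0002944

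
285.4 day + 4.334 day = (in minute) 4.172e+05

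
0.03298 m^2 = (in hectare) 3.298e-06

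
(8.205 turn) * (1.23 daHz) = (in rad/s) 634.1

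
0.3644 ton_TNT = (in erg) 1.525e+16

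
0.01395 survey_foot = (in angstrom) 4.252e+07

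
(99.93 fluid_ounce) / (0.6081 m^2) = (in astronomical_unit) 3.249e-14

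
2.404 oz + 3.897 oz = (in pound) 0.3938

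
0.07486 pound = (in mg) 3.396e+04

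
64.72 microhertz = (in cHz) 0.006472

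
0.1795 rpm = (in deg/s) 1.077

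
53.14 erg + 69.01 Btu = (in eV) 4.544e+23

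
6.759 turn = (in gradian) 2704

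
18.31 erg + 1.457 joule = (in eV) 9.094e+18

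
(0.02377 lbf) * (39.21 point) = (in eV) 9.129e+15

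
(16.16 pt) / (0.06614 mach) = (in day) 2.93e-09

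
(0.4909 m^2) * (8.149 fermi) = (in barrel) 2.516e-14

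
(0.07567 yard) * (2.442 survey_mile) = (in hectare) 0.02719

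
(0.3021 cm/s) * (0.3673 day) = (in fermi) 9.587e+16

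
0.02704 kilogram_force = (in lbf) 0.05961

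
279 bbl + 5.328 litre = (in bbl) 279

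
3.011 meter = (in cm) 301.1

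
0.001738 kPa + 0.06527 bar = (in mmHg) 48.97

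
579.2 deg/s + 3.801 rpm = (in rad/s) 10.51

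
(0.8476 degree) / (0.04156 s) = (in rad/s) 0.356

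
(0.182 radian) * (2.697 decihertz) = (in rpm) 0.4687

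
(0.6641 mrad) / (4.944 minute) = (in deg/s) 0.0001283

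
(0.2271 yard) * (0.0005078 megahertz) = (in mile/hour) 235.9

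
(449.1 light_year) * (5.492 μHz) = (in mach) 6.853e+10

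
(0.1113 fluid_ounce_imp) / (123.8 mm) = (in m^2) 2.554e-05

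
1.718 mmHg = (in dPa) 2290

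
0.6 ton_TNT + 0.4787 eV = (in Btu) 2.379e+06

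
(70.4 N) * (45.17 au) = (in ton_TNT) 1.137e+05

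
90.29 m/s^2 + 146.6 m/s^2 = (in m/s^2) 236.9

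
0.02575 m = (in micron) 2.575e+04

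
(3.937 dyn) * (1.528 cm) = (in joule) 6.016e-07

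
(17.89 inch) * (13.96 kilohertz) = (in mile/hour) 1.419e+04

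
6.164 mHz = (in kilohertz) 6.164e-06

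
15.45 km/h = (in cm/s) 429.2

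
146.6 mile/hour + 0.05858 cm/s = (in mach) 0.1925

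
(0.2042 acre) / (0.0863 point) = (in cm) 2.714e+09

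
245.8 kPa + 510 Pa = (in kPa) 246.3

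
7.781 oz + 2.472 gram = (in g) 223.1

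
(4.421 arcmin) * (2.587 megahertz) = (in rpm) 3.177e+04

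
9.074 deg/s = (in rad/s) 0.1584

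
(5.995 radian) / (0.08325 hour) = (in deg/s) 1.146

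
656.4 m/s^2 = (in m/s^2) 656.4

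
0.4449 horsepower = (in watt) 331.8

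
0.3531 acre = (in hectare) 0.1429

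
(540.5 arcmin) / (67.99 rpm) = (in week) 3.651e-08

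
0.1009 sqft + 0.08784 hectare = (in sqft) 9455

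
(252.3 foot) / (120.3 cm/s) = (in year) 2.027e-06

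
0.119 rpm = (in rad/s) 0.01246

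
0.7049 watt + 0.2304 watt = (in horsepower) 0.001254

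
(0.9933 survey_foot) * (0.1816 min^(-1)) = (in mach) 2.691e-06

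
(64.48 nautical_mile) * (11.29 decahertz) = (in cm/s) 1.348e+09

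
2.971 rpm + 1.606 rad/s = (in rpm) 18.31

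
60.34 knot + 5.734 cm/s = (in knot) 60.45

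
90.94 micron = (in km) 9.094e-08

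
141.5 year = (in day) 5.165e+04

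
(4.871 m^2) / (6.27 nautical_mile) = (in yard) 0.0004587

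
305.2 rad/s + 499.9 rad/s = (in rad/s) 805.1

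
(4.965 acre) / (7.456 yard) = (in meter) 2947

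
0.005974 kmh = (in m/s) 0.001659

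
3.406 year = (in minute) 1.79e+06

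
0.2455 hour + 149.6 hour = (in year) 0.01711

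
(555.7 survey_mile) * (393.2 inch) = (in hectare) 893.2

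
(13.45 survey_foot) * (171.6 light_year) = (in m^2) 6.655e+18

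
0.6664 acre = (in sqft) 2.903e+04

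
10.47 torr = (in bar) 0.01396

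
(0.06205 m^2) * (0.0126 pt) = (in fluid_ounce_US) 0.009326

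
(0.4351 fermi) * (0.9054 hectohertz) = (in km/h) 1.418e-13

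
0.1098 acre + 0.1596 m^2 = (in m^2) 444.5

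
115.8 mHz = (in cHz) 11.58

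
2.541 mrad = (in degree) 0.1456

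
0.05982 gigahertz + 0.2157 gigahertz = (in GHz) 0.2755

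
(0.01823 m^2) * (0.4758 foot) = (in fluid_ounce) 89.4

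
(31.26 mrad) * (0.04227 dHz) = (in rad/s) 0.0001321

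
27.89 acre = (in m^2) 1.129e+05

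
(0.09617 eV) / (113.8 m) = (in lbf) 3.044e-23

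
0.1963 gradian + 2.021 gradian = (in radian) 0.03483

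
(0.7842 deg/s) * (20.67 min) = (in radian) 16.97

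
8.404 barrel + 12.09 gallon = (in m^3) 1.382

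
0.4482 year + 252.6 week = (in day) 1932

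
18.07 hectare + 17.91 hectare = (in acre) 88.91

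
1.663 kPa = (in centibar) 1.663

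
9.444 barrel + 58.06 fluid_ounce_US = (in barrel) 9.455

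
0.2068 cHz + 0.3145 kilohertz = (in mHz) 3.145e+05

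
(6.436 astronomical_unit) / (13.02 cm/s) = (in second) 7.395e+12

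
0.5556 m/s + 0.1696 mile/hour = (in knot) 1.227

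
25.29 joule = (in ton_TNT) 6.044e-09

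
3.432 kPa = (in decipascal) 3.432e+04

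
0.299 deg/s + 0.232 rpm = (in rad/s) 0.02951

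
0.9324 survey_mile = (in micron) 1.501e+09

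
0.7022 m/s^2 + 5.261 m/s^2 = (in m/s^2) 5.963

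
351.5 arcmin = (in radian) 0.1022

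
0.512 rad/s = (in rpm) 4.889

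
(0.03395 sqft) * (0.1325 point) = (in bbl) 9.273e-07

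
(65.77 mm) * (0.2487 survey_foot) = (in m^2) 0.004986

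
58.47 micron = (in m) 5.847e-05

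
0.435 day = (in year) 0.001192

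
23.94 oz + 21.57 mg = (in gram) 678.7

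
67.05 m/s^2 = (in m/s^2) 67.05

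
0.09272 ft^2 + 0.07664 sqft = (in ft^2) 0.1694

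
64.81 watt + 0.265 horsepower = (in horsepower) 0.3519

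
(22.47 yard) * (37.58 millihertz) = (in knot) 1.501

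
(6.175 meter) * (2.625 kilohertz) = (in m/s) 1.621e+04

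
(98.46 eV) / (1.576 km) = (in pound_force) 2.25e-21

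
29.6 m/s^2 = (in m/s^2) 29.6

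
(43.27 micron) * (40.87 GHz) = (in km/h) 6.366e+06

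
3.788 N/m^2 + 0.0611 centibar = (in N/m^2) 64.89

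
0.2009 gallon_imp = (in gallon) 0.2413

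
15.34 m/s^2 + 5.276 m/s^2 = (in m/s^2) 20.62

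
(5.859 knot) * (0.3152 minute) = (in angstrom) 5.7e+11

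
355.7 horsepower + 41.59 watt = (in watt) 2.653e+05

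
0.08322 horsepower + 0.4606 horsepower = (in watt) 405.5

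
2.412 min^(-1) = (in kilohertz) 4.02e-05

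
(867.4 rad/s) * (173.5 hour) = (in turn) 8.623e+07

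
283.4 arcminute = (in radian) 0.08244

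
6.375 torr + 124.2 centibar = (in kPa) 125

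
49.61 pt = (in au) 1.17e-13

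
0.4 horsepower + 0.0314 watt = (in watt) 298.3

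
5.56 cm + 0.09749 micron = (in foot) 0.1824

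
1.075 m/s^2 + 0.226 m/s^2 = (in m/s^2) 1.301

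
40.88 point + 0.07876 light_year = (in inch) 2.934e+16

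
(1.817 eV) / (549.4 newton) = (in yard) 5.795e-22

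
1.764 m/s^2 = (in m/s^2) 1.764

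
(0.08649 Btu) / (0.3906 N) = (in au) 1.562e-09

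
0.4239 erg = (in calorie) 1.013e-08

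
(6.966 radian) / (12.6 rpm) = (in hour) 0.001466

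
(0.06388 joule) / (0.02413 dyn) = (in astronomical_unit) 1.77e-06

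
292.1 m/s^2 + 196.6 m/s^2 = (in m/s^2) 488.7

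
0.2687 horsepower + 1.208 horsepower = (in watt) 1101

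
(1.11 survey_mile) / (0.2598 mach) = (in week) 3.339e-05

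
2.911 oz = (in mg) 8.253e+04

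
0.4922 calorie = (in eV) 1.285e+19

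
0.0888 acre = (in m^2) 359.4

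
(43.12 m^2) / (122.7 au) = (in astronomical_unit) 1.57e-23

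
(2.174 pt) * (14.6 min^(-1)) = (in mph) 0.0004175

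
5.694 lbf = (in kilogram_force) 2.583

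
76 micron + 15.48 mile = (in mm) 2.491e+07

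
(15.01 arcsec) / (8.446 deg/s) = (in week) 8.162e-10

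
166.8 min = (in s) 1.001e+04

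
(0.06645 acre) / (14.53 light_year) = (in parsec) 6.34e-32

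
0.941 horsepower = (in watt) 701.7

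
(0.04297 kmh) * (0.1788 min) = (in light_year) 1.353e-17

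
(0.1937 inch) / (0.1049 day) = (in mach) 1.594e-09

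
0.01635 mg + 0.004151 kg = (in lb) 0.009151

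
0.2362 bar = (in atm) 0.2331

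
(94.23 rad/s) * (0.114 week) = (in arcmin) 2.233e+10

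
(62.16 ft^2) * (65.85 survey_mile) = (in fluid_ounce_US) 2.069e+10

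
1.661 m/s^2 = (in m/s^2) 1.661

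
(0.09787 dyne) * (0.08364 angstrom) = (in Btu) 7.759e-21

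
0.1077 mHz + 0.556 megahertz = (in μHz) 5.56e+11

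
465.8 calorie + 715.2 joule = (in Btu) 2.525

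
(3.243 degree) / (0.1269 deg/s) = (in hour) 0.007099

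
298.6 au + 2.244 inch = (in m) 4.467e+13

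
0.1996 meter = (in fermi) 1.996e+14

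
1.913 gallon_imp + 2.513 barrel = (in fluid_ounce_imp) 1.437e+04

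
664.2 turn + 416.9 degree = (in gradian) 2.661e+05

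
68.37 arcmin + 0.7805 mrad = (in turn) 0.003289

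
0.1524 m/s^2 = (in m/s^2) 0.1524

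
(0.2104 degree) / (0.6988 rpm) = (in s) 0.05018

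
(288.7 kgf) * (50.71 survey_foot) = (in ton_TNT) 1.046e-05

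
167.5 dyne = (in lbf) 0.0003766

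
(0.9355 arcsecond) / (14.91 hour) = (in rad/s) 8.45e-11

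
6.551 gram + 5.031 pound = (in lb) 5.045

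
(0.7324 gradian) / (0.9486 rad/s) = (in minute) 0.0002021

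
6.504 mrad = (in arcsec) 1342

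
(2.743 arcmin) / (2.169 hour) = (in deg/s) 5.855e-06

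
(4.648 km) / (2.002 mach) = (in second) 6.818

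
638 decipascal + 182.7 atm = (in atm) 182.7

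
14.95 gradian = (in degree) 13.46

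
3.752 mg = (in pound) 8.272e-06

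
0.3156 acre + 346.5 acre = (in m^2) 1.404e+06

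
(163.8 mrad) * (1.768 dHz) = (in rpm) 0.2765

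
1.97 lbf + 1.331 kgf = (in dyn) 2.182e+06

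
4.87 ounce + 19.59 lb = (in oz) 318.3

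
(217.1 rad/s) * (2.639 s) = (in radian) 572.9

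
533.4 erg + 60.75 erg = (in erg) 594.1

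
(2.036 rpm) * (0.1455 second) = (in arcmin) 106.6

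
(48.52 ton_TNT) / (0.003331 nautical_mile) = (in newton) 3.291e+10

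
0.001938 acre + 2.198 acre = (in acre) 2.2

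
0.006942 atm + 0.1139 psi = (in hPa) 14.89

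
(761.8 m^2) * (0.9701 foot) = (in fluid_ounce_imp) 7.928e+06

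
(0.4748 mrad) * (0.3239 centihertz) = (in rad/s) 1.538e-06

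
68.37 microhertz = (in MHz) 6.837e-11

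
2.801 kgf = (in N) 27.47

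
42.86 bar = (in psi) 621.6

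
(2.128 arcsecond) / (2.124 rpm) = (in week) 7.669e-11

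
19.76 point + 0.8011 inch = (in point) 77.44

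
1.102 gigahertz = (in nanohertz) 1.102e+18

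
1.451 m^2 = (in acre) 0.0003585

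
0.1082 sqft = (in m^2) 0.01005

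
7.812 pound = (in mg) 3.543e+06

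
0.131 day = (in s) 1.132e+04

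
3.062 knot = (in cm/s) 157.5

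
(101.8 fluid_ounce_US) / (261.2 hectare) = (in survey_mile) 7.162e-13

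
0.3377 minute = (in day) 0.0002345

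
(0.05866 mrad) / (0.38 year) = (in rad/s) 4.895e-12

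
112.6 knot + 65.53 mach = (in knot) 4.349e+04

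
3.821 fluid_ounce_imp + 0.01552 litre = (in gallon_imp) 0.0273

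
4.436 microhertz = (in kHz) 4.436e-09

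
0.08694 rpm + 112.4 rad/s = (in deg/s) 6441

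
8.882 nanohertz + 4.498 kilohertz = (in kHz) 4.498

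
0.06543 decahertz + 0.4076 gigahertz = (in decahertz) 4.076e+07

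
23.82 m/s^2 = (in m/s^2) 23.82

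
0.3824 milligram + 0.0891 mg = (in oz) 1.663e-05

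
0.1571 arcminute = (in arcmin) 0.1571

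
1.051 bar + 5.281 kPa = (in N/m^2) 1.104e+05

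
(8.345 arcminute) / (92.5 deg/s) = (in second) 0.001504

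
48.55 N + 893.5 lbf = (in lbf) 904.4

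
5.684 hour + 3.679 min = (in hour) 5.745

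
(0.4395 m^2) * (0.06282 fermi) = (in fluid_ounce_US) 9.336e-13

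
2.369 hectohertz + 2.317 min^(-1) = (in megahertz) 0.0002369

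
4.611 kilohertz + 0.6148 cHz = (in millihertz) 4.611e+06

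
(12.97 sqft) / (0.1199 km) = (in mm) 10.05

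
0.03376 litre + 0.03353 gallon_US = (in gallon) 0.04245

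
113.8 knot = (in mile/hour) 131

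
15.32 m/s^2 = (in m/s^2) 15.32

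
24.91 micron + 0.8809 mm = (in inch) 0.03566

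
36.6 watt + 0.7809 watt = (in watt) 37.38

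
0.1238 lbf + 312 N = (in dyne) 3.126e+07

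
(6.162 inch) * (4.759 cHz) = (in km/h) 0.02681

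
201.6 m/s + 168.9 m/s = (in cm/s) 3.705e+04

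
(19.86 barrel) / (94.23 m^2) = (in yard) 0.03665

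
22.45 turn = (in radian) 141.1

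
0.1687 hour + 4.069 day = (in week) 0.5823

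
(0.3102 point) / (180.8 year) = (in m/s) 1.919e-14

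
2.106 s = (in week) 3.482e-06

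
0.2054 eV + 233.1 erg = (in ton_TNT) 5.571e-15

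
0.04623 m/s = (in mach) 0.0001358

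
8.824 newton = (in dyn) 8.824e+05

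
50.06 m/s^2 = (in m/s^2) 50.06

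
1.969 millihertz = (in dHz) 0.01969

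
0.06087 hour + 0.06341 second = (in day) 0.002537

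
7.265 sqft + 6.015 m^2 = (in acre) 0.001653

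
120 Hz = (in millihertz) 1.2e+05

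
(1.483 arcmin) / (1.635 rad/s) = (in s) 0.0002638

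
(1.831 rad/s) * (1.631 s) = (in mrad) 2986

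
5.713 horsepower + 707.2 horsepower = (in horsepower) 712.9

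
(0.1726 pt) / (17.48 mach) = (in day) 1.184e-13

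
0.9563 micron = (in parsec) 3.099e-23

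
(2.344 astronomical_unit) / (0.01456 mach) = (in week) 1.169e+05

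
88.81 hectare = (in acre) 219.5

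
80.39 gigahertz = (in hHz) 8.039e+08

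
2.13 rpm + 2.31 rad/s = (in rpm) 24.19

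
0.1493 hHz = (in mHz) 1.493e+04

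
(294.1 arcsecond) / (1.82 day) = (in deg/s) 5.195e-07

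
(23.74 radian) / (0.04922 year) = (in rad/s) 1.529e-05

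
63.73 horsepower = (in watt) 4.752e+04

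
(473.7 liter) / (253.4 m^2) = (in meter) 0.001869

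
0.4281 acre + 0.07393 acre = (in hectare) 0.2032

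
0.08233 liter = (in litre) 0.08233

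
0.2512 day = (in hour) 6.029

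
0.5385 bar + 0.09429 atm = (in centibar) 63.4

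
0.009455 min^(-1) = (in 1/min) 0.009455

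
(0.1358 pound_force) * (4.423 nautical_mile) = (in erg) 4.948e+10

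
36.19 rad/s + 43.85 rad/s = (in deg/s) 4586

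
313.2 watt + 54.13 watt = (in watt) 367.3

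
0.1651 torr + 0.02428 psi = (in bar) 0.001894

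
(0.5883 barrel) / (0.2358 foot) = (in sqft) 14.01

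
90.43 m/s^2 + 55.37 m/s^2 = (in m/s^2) 145.8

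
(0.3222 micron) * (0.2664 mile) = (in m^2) 0.0001381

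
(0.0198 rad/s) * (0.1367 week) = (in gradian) 1.042e+05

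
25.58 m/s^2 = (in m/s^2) 25.58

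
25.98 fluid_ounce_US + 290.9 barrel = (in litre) 4.625e+04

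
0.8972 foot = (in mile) 0.0001699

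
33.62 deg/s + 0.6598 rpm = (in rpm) 6.263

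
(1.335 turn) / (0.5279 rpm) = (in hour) 0.04215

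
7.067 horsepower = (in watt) 5270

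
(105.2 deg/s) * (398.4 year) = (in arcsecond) 4.758e+15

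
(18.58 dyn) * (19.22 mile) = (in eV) 3.587e+19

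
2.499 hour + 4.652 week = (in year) 0.0895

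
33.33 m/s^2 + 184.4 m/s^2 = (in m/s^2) 217.7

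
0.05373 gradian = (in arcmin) 2.901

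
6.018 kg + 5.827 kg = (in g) 1.184e+04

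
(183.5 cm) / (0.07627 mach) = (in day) 8.178e-07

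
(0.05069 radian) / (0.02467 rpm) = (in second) 19.62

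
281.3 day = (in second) 2.43e+07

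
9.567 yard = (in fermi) 8.748e+15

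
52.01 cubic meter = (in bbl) 327.1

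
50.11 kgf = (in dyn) 4.914e+07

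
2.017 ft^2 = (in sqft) 2.017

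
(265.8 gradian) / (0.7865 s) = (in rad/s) 5.309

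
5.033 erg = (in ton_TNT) 1.203e-16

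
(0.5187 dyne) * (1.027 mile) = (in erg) 8.573e+04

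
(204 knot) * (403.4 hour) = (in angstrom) 1.524e+18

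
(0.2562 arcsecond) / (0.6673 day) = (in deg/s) 1.234e-09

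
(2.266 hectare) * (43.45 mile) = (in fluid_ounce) 5.358e+13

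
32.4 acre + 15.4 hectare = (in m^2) 2.851e+05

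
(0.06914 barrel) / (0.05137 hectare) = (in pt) 0.06066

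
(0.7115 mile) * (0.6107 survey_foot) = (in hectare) 0.02131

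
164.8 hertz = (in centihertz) 1.648e+04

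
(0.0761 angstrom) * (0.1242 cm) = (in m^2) 9.452e-15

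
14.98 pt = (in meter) 0.005285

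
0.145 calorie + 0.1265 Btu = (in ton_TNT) 3.204e-08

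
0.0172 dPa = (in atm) 1.698e-08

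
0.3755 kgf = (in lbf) 0.8278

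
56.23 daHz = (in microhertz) 5.623e+08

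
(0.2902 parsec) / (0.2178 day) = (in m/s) 4.759e+11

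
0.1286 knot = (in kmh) 0.2382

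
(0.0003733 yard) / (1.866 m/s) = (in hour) 5.081e-08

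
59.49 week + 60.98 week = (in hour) 2.024e+04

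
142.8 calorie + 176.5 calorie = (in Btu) 1.266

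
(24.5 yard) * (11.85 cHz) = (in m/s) 2.655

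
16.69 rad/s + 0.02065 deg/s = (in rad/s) 16.69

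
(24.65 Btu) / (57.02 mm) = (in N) 4.561e+05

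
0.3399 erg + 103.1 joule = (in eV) 6.435e+20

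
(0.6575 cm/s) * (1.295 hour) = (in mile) 0.01905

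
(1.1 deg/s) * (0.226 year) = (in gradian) 8.711e+06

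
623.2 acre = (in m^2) 2.522e+06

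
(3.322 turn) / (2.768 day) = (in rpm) 0.0008334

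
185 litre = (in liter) 185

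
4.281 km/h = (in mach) 0.003492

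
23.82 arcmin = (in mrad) 6.929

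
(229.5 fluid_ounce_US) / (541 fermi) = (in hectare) 1.255e+06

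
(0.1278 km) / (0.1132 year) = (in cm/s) 0.00358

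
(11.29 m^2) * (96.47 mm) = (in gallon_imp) 239.6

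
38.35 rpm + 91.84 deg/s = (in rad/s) 5.619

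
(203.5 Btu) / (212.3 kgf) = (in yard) 112.8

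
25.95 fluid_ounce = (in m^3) 0.0007674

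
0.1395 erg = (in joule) 1.395e-08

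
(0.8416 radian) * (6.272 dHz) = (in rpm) 5.041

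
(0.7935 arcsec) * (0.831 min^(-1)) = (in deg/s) 3.053e-06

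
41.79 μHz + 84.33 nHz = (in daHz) 4.187e-06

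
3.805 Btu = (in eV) 2.506e+22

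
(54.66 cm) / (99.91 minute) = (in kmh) 0.0003283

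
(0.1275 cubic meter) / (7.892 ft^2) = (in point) 492.9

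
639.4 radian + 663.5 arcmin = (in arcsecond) 1.319e+08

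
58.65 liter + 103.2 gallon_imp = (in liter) 527.8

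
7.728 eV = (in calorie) 2.959e-19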